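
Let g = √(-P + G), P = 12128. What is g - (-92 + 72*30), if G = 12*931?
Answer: -2068 + 2*I*√239 ≈ -2068.0 + 30.919*I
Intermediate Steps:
G = 11172
g = 2*I*√239 (g = √(-1*12128 + 11172) = √(-12128 + 11172) = √(-956) = 2*I*√239 ≈ 30.919*I)
g - (-92 + 72*30) = 2*I*√239 - (-92 + 72*30) = 2*I*√239 - (-92 + 2160) = 2*I*√239 - 1*2068 = 2*I*√239 - 2068 = -2068 + 2*I*√239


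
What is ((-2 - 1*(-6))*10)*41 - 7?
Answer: 1633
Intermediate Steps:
((-2 - 1*(-6))*10)*41 - 7 = ((-2 + 6)*10)*41 - 7 = (4*10)*41 - 7 = 40*41 - 7 = 1640 - 7 = 1633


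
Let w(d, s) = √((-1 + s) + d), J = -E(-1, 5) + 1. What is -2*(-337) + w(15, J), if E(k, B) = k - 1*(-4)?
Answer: 674 + 2*√3 ≈ 677.46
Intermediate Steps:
E(k, B) = 4 + k (E(k, B) = k + 4 = 4 + k)
J = -2 (J = -(4 - 1) + 1 = -1*3 + 1 = -3 + 1 = -2)
w(d, s) = √(-1 + d + s)
-2*(-337) + w(15, J) = -2*(-337) + √(-1 + 15 - 2) = 674 + √12 = 674 + 2*√3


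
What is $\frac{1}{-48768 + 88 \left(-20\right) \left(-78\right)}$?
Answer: $\frac{1}{88512} \approx 1.1298 \cdot 10^{-5}$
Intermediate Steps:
$\frac{1}{-48768 + 88 \left(-20\right) \left(-78\right)} = \frac{1}{-48768 - -137280} = \frac{1}{-48768 + 137280} = \frac{1}{88512}$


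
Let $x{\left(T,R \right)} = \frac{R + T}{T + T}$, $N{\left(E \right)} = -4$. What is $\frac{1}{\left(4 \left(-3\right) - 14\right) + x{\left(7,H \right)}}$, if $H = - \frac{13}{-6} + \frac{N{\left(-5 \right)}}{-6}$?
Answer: $- \frac{84}{2125} \approx -0.039529$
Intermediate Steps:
$H = \frac{17}{6}$ ($H = - \frac{13}{-6} - \frac{4}{-6} = \left(-13\right) \left(- \frac{1}{6}\right) - - \frac{2}{3} = \frac{13}{6} + \frac{2}{3} = \frac{17}{6} \approx 2.8333$)
$x{\left(T,R \right)} = \frac{R + T}{2 T}$
$\frac{1}{\left(4 \left(-3\right) - 14\right) + x{\left(7,H \right)}} = \frac{1}{\left(4 \left(-3\right) - 14\right) + \frac{\frac{17}{6} + 7}{2 \cdot 7}} = \frac{1}{\left(-12 - 14\right) + \frac{1}{2} \cdot \frac{1}{7} \cdot \frac{59}{6}} = \frac{1}{-26 + \frac{59}{84}} = \frac{1}{- \frac{2125}{84}} = - \frac{84}{2125}$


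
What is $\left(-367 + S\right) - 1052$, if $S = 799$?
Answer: $-620$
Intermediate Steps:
$\left(-367 + S\right) - 1052 = \left(-367 + 799\right) - 1052 = 432 - 1052 = -620$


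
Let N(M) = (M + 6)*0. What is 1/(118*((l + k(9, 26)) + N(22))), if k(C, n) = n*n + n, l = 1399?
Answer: 1/247918 ≈ 4.0336e-6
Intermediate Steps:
N(M) = 0 (N(M) = (6 + M)*0 = 0)
k(C, n) = n + n² (k(C, n) = n² + n = n + n²)
1/(118*((l + k(9, 26)) + N(22))) = 1/(118*((1399 + 26*(1 + 26)) + 0)) = 1/(118*((1399 + 26*27) + 0)) = 1/(118*((1399 + 702) + 0)) = 1/(118*(2101 + 0)) = 1/(118*2101) = 1/247918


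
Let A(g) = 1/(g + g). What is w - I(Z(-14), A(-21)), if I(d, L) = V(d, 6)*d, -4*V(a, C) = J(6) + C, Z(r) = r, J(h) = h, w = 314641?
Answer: 314599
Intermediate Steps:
V(a, C) = -3/2 - C/4 (V(a, C) = -(6 + C)/4 = -3/2 - C/4)
A(g) = 1/(2*g)
I(d, L) = -3*d (I(d, L) = (-3/2 - 1/4*6)*d = (-3/2 - 3/2)*d = -3*d)
w - I(Z(-14), A(-21)) = 314641 - (-3)*(-14) = 314641 - 1*42 = 314641 - 42 = 314599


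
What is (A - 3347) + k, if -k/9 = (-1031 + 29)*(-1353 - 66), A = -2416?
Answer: -12802305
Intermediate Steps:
k = -12796542 (k = -9*(-1031 + 29)*(-1353 - 66) = -(-9018)*(-1419) = -9*1421838 = -12796542)
(A - 3347) + k = (-2416 - 3347) - 12796542 = -5763 - 12796542 = -12802305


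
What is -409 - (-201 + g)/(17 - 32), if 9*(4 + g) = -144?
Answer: -6356/15 ≈ -423.73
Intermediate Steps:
g = -20 (g = -4 + (⅑)*(-144) = -4 - 16 = -20)
-409 - (-201 + g)/(17 - 32) = -409 - (-201 - 20)/(17 - 32) = -409 - (-221)/(-15) = -409 - (-221)*(-1)/15 = -409 - 1*221/15 = -409 - 221/15 = -6356/15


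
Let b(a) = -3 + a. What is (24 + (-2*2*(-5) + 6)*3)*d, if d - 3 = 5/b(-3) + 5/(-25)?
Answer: 1003/5 ≈ 200.60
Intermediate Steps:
d = 59/30 (d = 3 + (5/(-3 - 3) + 5/(-25)) = 3 + (5/(-6) + 5*(-1/25)) = 3 + (5*(-⅙) - ⅕) = 3 + (-⅚ - ⅕) = 3 - 31/30 = 59/30 ≈ 1.9667)
(24 + (-2*2*(-5) + 6)*3)*d = (24 + (-2*2*(-5) + 6)*3)*(59/30) = (24 + (-4*(-5) + 6)*3)*(59/30) = (24 + (20 + 6)*3)*(59/30) = (24 + 26*3)*(59/30) = (24 + 78)*(59/30) = 102*(59/30) = 1003/5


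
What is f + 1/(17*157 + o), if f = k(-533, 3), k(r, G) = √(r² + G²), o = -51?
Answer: 1/2618 + √284098 ≈ 533.01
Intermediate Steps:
k(r, G) = √(G² + r²)
f = √284098 (f = √(3² + (-533)²) = √(9 + 284089) = √284098 ≈ 533.01)
f + 1/(17*157 + o) = √284098 + 1/(17*157 - 51) = √284098 + 1/(2669 - 51) = √284098 + 1/2618 = 1/2618 + √284098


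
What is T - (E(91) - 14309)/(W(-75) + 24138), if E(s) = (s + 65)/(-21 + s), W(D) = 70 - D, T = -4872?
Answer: -4140236423/849905 ≈ -4871.4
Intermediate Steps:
E(s) = (65 + s)/(-21 + s)
T - (E(91) - 14309)/(W(-75) + 24138) = -4872 - ((65 + 91)/(-21 + 91) - 14309)/((70 - 1*(-75)) + 24138) = -4872 - (156/70 - 14309)/((70 + 75) + 24138) = -4872 - ((1/70)*156 - 14309)/(145 + 24138) = -4872 - (78/35 - 14309)/24283 = -4872 - (-500737)/(35*24283) = -4872 - 1*(-500737/849905) = -4872 + 500737/849905 = -4140236423/849905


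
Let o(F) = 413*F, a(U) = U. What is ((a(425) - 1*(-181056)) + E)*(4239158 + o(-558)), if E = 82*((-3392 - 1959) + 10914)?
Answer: 2556138079488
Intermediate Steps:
E = 456166 (E = 82*(-5351 + 10914) = 82*5563 = 456166)
((a(425) - 1*(-181056)) + E)*(4239158 + o(-558)) = ((425 - 1*(-181056)) + 456166)*(4239158 + 413*(-558)) = ((425 + 181056) + 456166)*(4239158 - 230454) = (181481 + 456166)*4008704 = 637647*4008704 = 2556138079488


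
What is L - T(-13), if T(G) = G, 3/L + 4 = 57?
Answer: 692/53 ≈ 13.057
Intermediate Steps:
L = 3/53 (L = 3/(-4 + 57) = 3/53 ≈ 0.056604)
L - T(-13) = 3/53 - 1*(-13) = 3/53 + 13 = 692/53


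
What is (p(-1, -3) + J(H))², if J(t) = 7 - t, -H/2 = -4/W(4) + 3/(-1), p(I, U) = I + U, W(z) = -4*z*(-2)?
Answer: 169/16 ≈ 10.563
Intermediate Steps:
W(z) = 8*z
H = 25/4 (H = -2*(-4/(8*4) + 3/(-1)) = -2*(-4/32 + 3*(-1)) = -2*(-4*1/32 - 3) = -2*(-⅛ - 3) = -2*(-25/8) = 25/4 ≈ 6.2500)
(p(-1, -3) + J(H))² = ((-1 - 3) + (7 - 1*25/4))² = (-4 + (7 - 25/4))² = (-4 + ¾)² = (-13/4)² = 169/16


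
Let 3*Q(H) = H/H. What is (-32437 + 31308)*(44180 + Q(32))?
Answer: -149638789/3 ≈ -4.9880e+7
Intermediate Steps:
Q(H) = ⅓ (Q(H) = (H/H)/3 = (⅓)*1 = ⅓)
(-32437 + 31308)*(44180 + Q(32)) = (-32437 + 31308)*(44180 + ⅓) = -1129*132541/3 = -149638789/3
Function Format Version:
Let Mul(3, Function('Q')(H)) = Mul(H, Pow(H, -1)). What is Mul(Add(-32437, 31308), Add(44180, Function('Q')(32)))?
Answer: Rational(-149638789, 3) ≈ -4.9880e+7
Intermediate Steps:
Function('Q')(H) = Rational(1, 3) (Function('Q')(H) = Mul(Rational(1, 3), Mul(H, Pow(H, -1))) = Mul(Rational(1, 3), 1) = Rational(1, 3))
Mul(Add(-32437, 31308), Add(44180, Function('Q')(32))) = Mul(Add(-32437, 31308), Add(44180, Rational(1, 3))) = Mul(-1129, Rational(132541, 3)) = Rational(-149638789, 3)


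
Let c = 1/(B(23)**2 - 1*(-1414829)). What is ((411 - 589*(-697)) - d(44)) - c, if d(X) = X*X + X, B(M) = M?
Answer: 578830469111/1415358 ≈ 4.0896e+5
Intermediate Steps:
d(X) = X + X**2 (d(X) = X**2 + X = X + X**2)
c = 1/1415358 (c = 1/(23**2 - 1*(-1414829)) = 1/(529 + 1414829) = 1/1415358 ≈ 7.0653e-7)
((411 - 589*(-697)) - d(44)) - c = ((411 - 589*(-697)) - 44*(1 + 44)) - 1*1/1415358 = ((411 + 410533) - 44*45) - 1/1415358 = (410944 - 1*1980) - 1/1415358 = (410944 - 1980) - 1/1415358 = 408964 - 1/1415358 = 578830469111/1415358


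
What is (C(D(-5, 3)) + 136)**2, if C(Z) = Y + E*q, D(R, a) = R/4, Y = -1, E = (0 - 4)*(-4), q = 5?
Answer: 46225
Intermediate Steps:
E = 16 (E = -4*(-4) = 16)
D(R, a) = R/4 (D(R, a) = R*(1/4) = R/4)
C(Z) = 79 (C(Z) = -1 + 16*5 = -1 + 80 = 79)
(C(D(-5, 3)) + 136)**2 = (79 + 136)**2 = 215**2 = 46225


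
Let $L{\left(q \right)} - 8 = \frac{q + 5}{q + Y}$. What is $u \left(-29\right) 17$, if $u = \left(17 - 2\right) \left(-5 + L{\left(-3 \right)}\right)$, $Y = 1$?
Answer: $-14790$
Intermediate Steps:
$L{\left(q \right)} = 8 + \frac{5 + q}{1 + q}$ ($L{\left(q \right)} = 8 + \frac{q + 5}{q + 1} = 8 + \frac{5 + q}{1 + q}$)
$u = 30$ ($u = \left(17 - 2\right) \left(-5 + \frac{13 + 9 \left(-3\right)}{1 - 3}\right) = 15 \left(-5 + \frac{13 - 27}{-2}\right) = 15 \left(-5 - -7\right) = 15 \left(-5 + 7\right) = 15 \cdot 2 = 30$)
$u \left(-29\right) 17 = 30 \left(-29\right) 17 = \left(-870\right) 17 = -14790$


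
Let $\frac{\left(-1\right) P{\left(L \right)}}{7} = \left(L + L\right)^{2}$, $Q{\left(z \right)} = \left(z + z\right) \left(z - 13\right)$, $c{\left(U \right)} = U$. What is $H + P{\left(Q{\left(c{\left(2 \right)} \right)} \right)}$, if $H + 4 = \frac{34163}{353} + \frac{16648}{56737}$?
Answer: $- \frac{1083822481257}{20028161} \approx -54115.0$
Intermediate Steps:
$Q{\left(z \right)} = 2 z \left(-13 + z\right)$
$H = \frac{1864070231}{20028161}$ ($H = -4 + \left(\frac{34163}{353} + \frac{16648}{56737}\right) = -4 + \frac{1944182875}{20028161} = \frac{1864070231}{20028161} \approx 93.073$)
$P{\left(L \right)} = - 28 L^{2}$ ($P{\left(L \right)} = - 7 \left(L + L\right)^{2} = - 7 \left(2 L\right)^{2} = - 7 \cdot 4 L^{2} = - 28 L^{2}$)
$H + P{\left(Q{\left(c{\left(2 \right)} \right)} \right)} = \frac{1864070231}{20028161} - 28 \left(2 \cdot 2 \left(-13 + 2\right)\right)^{2} = \frac{1864070231}{20028161} - 28 \left(2 \cdot 2 \left(-11\right)\right)^{2} = \frac{1864070231}{20028161} - 28 \left(-44\right)^{2} = \frac{1864070231}{20028161} - 54208 = - \frac{1083822481257}{20028161}$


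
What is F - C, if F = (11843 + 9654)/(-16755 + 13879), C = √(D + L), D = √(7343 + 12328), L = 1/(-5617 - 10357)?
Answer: -21497/2876 - √(-326 + 5207524*√19671)/2282 ≈ -19.317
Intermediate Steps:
L = -1/15974 (L = 1/(-15974) = -1/15974 ≈ -6.2602e-5)
D = √19671 ≈ 140.25
C = √(-1/15974 + √19671) (C = √(√19671 - 1/15974) = √(-1/15974 + √19671) ≈ 11.843)
F = -21497/2876 (F = 21497/(-2876) = 21497*(-1/2876) = -21497/2876 ≈ -7.4746)
F - C = -21497/2876 - √(-326 + 5207524*√19671)/2282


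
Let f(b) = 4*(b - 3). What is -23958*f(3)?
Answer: 0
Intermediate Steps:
f(b) = -12 + 4*b (f(b) = 4*(-3 + b) = -12 + 4*b)
-23958*f(3) = -23958*(-12 + 4*3) = -23958*(-12 + 12) = -23958*0 = 0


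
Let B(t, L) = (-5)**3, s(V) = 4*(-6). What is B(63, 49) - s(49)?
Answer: -101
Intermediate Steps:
s(V) = -24
B(t, L) = -125
B(63, 49) - s(49) = -125 - 1*(-24) = -125 + 24 = -101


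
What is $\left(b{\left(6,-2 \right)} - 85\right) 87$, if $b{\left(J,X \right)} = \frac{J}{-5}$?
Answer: $- \frac{37497}{5} \approx -7499.4$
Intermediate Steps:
$b{\left(J,X \right)} = - \frac{J}{5}$ ($b{\left(J,X \right)} = J \left(- \frac{1}{5}\right) = - \frac{J}{5}$)
$\left(b{\left(6,-2 \right)} - 85\right) 87 = \left(\left(- \frac{1}{5}\right) 6 - 85\right) 87 = \left(- \frac{6}{5} - 85\right) 87 = \left(- \frac{431}{5}\right) 87 = - \frac{37497}{5}$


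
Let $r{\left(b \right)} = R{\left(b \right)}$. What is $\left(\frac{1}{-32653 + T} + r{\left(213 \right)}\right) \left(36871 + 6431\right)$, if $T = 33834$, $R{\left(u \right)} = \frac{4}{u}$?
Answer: $\frac{71260658}{83851} \approx 849.85$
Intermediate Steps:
$r{\left(b \right)} = \frac{4}{b}$
$\left(\frac{1}{-32653 + T} + r{\left(213 \right)}\right) \left(36871 + 6431\right) = \left(\frac{1}{-32653 + 33834} + \frac{4}{213}\right) \left(36871 + 6431\right) = \left(\frac{1}{1181} + 4 \cdot \frac{1}{213}\right) 43302 = \left(\frac{1}{1181} + \frac{4}{213}\right) 43302 = \frac{4937}{251553} \cdot 43302 = \frac{71260658}{83851}$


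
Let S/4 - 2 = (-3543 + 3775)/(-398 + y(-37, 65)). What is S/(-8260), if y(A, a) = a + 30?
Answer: -374/625695 ≈ -0.00059773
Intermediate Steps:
y(A, a) = 30 + a
S = 1496/303 (S = 8 + 4*((-3543 + 3775)/(-398 + (30 + 65))) = 8 + 4*(232/(-398 + 95)) = 8 + 4*(232/(-303)) = 8 + 4*(232*(-1/303)) = 8 + 4*(-232/303) = 8 - 928/303 = 1496/303 ≈ 4.9373)
S/(-8260) = (1496/303)/(-8260) = (1496/303)*(-1/8260) = -374/625695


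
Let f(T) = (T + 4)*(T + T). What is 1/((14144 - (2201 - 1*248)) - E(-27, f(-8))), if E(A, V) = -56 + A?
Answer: 1/12274 ≈ 8.1473e-5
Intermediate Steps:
f(T) = 2*T*(4 + T) (f(T) = (4 + T)*(2*T) = 2*T*(4 + T))
1/((14144 - (2201 - 1*248)) - E(-27, f(-8))) = 1/((14144 - (2201 - 1*248)) - (-56 - 27)) = 1/((14144 - (2201 - 248)) - 1*(-83)) = 1/((14144 - 1*1953) + 83) = 1/((14144 - 1953) + 83) = 1/(12191 + 83) = 1/12274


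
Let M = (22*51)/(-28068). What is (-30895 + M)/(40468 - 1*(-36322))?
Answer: -144526997/359223620 ≈ -0.40233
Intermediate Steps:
M = -187/4678 (M = 1122*(-1/28068) = -187/4678 ≈ -0.039974)
(-30895 + M)/(40468 - 1*(-36322)) = (-30895 - 187/4678)/(40468 - 1*(-36322)) = -144526997/(4678*(40468 + 36322)) = -144526997/4678/76790 = -144526997/4678*1/76790 = -144526997/359223620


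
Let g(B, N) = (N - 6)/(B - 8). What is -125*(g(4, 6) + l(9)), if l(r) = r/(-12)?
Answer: 375/4 ≈ 93.750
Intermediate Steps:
l(r) = -r/12 (l(r) = r*(-1/12) = -r/12)
g(B, N) = (-6 + N)/(-8 + B)
-125*(g(4, 6) + l(9)) = -125*((-6 + 6)/(-8 + 4) - 1/12*9) = -125*(0/(-4) - ¾) = -125*(-¼*0 - ¾) = -125*(0 - ¾) = -125*(-¾) = 375/4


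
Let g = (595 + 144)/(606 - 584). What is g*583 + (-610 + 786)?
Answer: 39519/2 ≈ 19760.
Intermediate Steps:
g = 739/22 ≈ 33.591
g*583 + (-610 + 786) = (739/22)*583 + (-610 + 786) = 39167/2 + 176 = 39519/2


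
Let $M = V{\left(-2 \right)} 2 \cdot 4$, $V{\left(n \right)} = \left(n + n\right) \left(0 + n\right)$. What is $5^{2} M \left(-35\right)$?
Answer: $-56000$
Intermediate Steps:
$V{\left(n \right)} = 2 n^{2}$ ($V{\left(n \right)} = 2 n n = 2 n^{2}$)
$M = 64$ ($M = 2 \left(-2\right)^{2} \cdot 2 \cdot 4 = 2 \cdot 4 \cdot 2 \cdot 4 = 8 \cdot 2 \cdot 4 = 16 \cdot 4 = 64$)
$5^{2} M \left(-35\right) = 5^{2} \cdot 64 \left(-35\right) = 25 \cdot 64 \left(-35\right) = 1600 \left(-35\right) = -56000$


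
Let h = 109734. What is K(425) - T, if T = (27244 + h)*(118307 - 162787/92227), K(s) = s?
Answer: -1494558275765681/92227 ≈ -1.6205e+10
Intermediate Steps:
T = 1494558314962156/92227 (T = (27244 + 109734)*(118307 - 162787/92227) = 136978*(118307 - 162787*1/92227) = 136978*(118307 - 162787/92227) = 136978*(10910936902/92227) = 1494558314962156/92227 ≈ 1.6205e+10)
K(425) - T = 425 - 1*1494558314962156/92227 = 425 - 1494558314962156/92227 = -1494558275765681/92227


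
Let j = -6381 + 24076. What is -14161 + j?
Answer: 3534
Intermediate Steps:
j = 17695
-14161 + j = -14161 + 17695 = 3534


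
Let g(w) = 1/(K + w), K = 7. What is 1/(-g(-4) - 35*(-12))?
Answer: 3/1259 ≈ 0.0023828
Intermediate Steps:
g(w) = 1/(7 + w)
1/(-g(-4) - 35*(-12)) = 1/(-1/(7 - 4) - 35*(-12)) = 1/(-1/3 + 420) = 1/(-1*⅓ + 420) = 1/(-⅓ + 420) = 1/(1259/3) = 3/1259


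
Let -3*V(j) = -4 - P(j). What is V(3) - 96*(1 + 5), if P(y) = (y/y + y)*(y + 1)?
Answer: -1708/3 ≈ -569.33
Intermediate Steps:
P(y) = (1 + y)² (P(y) = (1 + y)*(1 + y) = (1 + y)²)
V(j) = 5/3 + j²/3 + 2*j/3 (V(j) = -(-4 - (1 + j² + 2*j))/3 = -(-4 + (-1 - j² - 2*j))/3 = -(-5 - j² - 2*j)/3 = 5/3 + j²/3 + 2*j/3)
V(3) - 96*(1 + 5) = (5/3 + (⅓)*3² + (⅔)*3) - 96*(1 + 5) = (5/3 + (⅓)*9 + 2) - 576 = (5/3 + 3 + 2) - 96*6 = 20/3 - 576 = -1708/3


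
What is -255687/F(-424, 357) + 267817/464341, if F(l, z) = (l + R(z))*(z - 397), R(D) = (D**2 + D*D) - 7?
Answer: 149723657833/248756760520 ≈ 0.60189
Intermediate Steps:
R(D) = -7 + 2*D**2 (R(D) = (D**2 + D**2) - 7 = 2*D**2 - 7 = -7 + 2*D**2)
F(l, z) = (-397 + z)*(-7 + l + 2*z**2) (F(l, z) = (l + (-7 + 2*z**2))*(z - 397) = (-7 + l + 2*z**2)*(-397 + z) = (-397 + z)*(-7 + l + 2*z**2))
-255687/F(-424, 357) + 267817/464341 = -255687/(2779 - 794*357**2 - 397*(-424) - 424*357 + 357*(-7 + 2*357**2)) + 267817/464341 = -255687/(2779 - 794*127449 + 168328 - 151368 + 357*(-7 + 2*127449)) + 267817*(1/464341) = -255687/(2779 - 101194506 + 168328 - 151368 + 357*(-7 + 254898)) + 267817/464341 = -255687/(2779 - 101194506 + 168328 - 151368 + 357*254891) + 267817/464341 = -255687/(2779 - 101194506 + 168328 - 151368 + 90996087) + 267817/464341 = -255687/(-10178680) + 267817/464341 = -255687*(-1/10178680) + 267817/464341 = 255687/10178680 + 267817/464341 = 149723657833/248756760520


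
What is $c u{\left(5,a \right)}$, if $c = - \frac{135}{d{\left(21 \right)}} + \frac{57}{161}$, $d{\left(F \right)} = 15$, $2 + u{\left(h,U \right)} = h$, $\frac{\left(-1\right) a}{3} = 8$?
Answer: $- \frac{4176}{161} \approx -25.938$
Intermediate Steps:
$a = -24$ ($a = \left(-3\right) 8 = -24$)
$u{\left(h,U \right)} = -2 + h$
$c = - \frac{1392}{161}$ ($c = - \frac{135}{15} + \frac{57}{161} = \left(-135\right) \frac{1}{15} + 57 \cdot \frac{1}{161} = -9 + \frac{57}{161} = - \frac{1392}{161} \approx -8.646$)
$c u{\left(5,a \right)} = - \frac{1392 \left(-2 + 5\right)}{161} = \left(- \frac{1392}{161}\right) 3 = - \frac{4176}{161}$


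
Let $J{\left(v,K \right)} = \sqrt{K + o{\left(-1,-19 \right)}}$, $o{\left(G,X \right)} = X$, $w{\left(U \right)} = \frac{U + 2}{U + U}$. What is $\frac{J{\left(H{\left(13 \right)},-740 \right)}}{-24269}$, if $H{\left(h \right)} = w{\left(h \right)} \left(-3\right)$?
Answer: $- \frac{i \sqrt{759}}{24269} \approx - 0.0011352 i$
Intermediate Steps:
$w{\left(U \right)} = \frac{2 + U}{2 U}$
$H{\left(h \right)} = - \frac{3 \left(2 + h\right)}{2 h}$ ($H{\left(h \right)} = \frac{2 + h}{2 h} \left(-3\right) = - \frac{3 \left(2 + h\right)}{2 h}$)
$J{\left(v,K \right)} = \sqrt{-19 + K}$ ($J{\left(v,K \right)} = \sqrt{K - 19} = \sqrt{-19 + K}$)
$\frac{J{\left(H{\left(13 \right)},-740 \right)}}{-24269} = \frac{\sqrt{-19 - 740}}{-24269} = \sqrt{-759} \left(- \frac{1}{24269}\right) = i \sqrt{759} \left(- \frac{1}{24269}\right) = - \frac{i \sqrt{759}}{24269}$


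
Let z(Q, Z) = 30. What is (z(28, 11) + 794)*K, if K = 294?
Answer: 242256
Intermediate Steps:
(z(28, 11) + 794)*K = (30 + 794)*294 = 824*294 = 242256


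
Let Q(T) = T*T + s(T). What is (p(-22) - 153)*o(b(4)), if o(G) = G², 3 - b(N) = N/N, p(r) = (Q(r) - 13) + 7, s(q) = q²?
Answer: 3236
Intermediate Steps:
Q(T) = 2*T² (Q(T) = T*T + T² = T² + T² = 2*T²)
p(r) = -6 + 2*r² (p(r) = (2*r² - 13) + 7 = (-13 + 2*r²) + 7 = -6 + 2*r²)
b(N) = 2 (b(N) = 3 - N/N = 3 - 1*1 = 3 - 1 = 2)
(p(-22) - 153)*o(b(4)) = ((-6 + 2*(-22)²) - 153)*2² = ((-6 + 2*484) - 153)*4 = ((-6 + 968) - 153)*4 = (962 - 153)*4 = 809*4 = 3236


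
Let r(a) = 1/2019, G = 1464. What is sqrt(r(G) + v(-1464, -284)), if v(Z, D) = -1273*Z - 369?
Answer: sqrt(7595495682402)/2019 ≈ 1365.0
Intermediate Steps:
v(Z, D) = -369 - 1273*Z
r(a) = 1/2019
sqrt(r(G) + v(-1464, -284)) = sqrt(1/2019 + (-369 - 1273*(-1464))) = sqrt(1/2019 + (-369 + 1863672)) = sqrt(1/2019 + 1863303) = sqrt(3762008758/2019) = sqrt(7595495682402)/2019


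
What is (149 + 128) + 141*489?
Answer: 69226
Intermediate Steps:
(149 + 128) + 141*489 = 277 + 68949 = 69226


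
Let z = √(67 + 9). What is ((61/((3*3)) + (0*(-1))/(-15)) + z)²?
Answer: 9877/81 + 244*√19/9 ≈ 240.11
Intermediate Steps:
z = 2*√19 (z = √76 = 2*√19 ≈ 8.7178)
((61/((3*3)) + (0*(-1))/(-15)) + z)² = ((61/((3*3)) + (0*(-1))/(-15)) + 2*√19)² = ((61/9 + 0*(-1/15)) + 2*√19)² = ((61*(⅑) + 0) + 2*√19)² = ((61/9 + 0) + 2*√19)² = (61/9 + 2*√19)²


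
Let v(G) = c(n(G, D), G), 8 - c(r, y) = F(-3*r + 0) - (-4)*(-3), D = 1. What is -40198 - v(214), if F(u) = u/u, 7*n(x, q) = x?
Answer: -40217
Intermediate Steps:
n(x, q) = x/7
F(u) = 1
c(r, y) = 19 (c(r, y) = 8 - (1 - (-4)*(-3)) = 8 - (1 - 1*12) = 8 - (1 - 12) = 8 - 1*(-11) = 8 + 11 = 19)
v(G) = 19
-40198 - v(214) = -40198 - 1*19 = -40198 - 19 = -40217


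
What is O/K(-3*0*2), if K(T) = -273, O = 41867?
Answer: -5981/39 ≈ -153.36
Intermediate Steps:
O/K(-3*0*2) = 41867/(-273) = 41867*(-1/273) = -5981/39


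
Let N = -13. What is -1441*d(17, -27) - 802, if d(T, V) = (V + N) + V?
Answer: 95745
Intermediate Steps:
d(T, V) = -13 + 2*V (d(T, V) = (V - 13) + V = (-13 + V) + V = -13 + 2*V)
-1441*d(17, -27) - 802 = -1441*(-13 + 2*(-27)) - 802 = -1441*(-13 - 54) - 802 = -1441*(-67) - 802 = 96547 - 802 = 95745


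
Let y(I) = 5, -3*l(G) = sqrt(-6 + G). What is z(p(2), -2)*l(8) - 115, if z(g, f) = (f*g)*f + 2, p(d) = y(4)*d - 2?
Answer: -115 - 34*sqrt(2)/3 ≈ -131.03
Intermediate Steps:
l(G) = -sqrt(-6 + G)/3
p(d) = -2 + 5*d (p(d) = 5*d - 2 = -2 + 5*d)
z(g, f) = 2 + g*f**2 (z(g, f) = g*f**2 + 2 = 2 + g*f**2)
z(p(2), -2)*l(8) - 115 = (2 + (-2 + 5*2)*(-2)**2)*(-sqrt(-6 + 8)/3) - 115 = (2 + (-2 + 10)*4)*(-sqrt(2)/3) - 115 = (2 + 8*4)*(-sqrt(2)/3) - 115 = (2 + 32)*(-sqrt(2)/3) - 115 = 34*(-sqrt(2)/3) - 115 = -34*sqrt(2)/3 - 115 = -115 - 34*sqrt(2)/3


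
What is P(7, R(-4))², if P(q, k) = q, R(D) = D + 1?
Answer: 49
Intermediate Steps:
R(D) = 1 + D
P(7, R(-4))² = 7² = 49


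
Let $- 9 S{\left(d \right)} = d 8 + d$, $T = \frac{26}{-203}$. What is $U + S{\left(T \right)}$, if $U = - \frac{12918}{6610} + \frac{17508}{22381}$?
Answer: $- \frac{15675873287}{15015748615} \approx -1.044$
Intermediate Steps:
$T = - \frac{26}{203}$ ($T = 26 \left(- \frac{1}{203}\right) = - \frac{26}{203} \approx -0.12808$)
$U = - \frac{86694939}{73969205}$ ($U = \left(-12918\right) \frac{1}{6610} + 17508 \cdot \frac{1}{22381} = - \frac{6459}{3305} + \frac{17508}{22381} = - \frac{86694939}{73969205} \approx -1.172$)
$S{\left(d \right)} = - d$ ($S{\left(d \right)} = - \frac{d 8 + d}{9} = - \frac{8 d + d}{9} = - \frac{9 d}{9} = - d$)
$U + S{\left(T \right)} = - \frac{86694939}{73969205} - - \frac{26}{203} = - \frac{86694939}{73969205} + \frac{26}{203} = - \frac{15675873287}{15015748615}$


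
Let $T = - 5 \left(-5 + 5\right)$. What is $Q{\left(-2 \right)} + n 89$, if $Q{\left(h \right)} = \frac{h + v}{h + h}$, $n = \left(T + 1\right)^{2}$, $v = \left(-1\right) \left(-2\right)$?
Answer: $89$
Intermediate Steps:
$T = 0$ ($T = \left(-5\right) 0 = 0$)
$v = 2$
$n = 1$ ($n = \left(0 + 1\right)^{2} = 1^{2} = 1$)
$Q{\left(h \right)} = \frac{2 + h}{2 h}$ ($Q{\left(h \right)} = \frac{h + 2}{h + h} = \frac{2 + h}{2 h}$)
$Q{\left(-2 \right)} + n 89 = \frac{2 - 2}{2 \left(-2\right)} + 1 \cdot 89 = \frac{1}{2} \left(- \frac{1}{2}\right) 0 + 89 = 0 + 89 = 89$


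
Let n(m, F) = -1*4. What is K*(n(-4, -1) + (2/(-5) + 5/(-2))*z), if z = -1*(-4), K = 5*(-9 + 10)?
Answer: -78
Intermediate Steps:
K = 5 (K = 5*1 = 5)
z = 4
n(m, F) = -4
K*(n(-4, -1) + (2/(-5) + 5/(-2))*z) = 5*(-4 + (2/(-5) + 5/(-2))*4) = 5*(-4 + (2*(-⅕) + 5*(-½))*4) = 5*(-4 + (-⅖ - 5/2)*4) = 5*(-4 - 29/10*4) = 5*(-4 - 58/5) = 5*(-78/5) = -78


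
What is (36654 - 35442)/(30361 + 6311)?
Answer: 101/3056 ≈ 0.033050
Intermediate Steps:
(36654 - 35442)/(30361 + 6311) = 1212/36672 = 1212*(1/36672) = 101/3056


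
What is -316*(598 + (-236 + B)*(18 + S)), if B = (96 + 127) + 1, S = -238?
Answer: -1023208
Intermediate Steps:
B = 224 (B = 223 + 1 = 224)
-316*(598 + (-236 + B)*(18 + S)) = -316*(598 + (-236 + 224)*(18 - 238)) = -316*(598 - 12*(-220)) = -316*(598 + 2640) = -316*3238 = -1023208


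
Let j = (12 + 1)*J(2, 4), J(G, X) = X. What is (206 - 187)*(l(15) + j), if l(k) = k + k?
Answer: 1558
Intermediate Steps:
j = 52 (j = (12 + 1)*4 = 13*4 = 52)
l(k) = 2*k
(206 - 187)*(l(15) + j) = (206 - 187)*(2*15 + 52) = 19*(30 + 52) = 19*82 = 1558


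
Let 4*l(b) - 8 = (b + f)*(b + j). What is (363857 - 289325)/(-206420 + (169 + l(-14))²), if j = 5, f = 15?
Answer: -1192512/2847095 ≈ -0.41885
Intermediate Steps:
l(b) = 2 + (5 + b)*(15 + b)/4 (l(b) = 2 + ((b + 15)*(b + 5))/4 = 2 + ((15 + b)*(5 + b))/4 = 2 + ((5 + b)*(15 + b))/4 = 2 + (5 + b)*(15 + b)/4)
(363857 - 289325)/(-206420 + (169 + l(-14))²) = (363857 - 289325)/(-206420 + (169 + (83/4 + 5*(-14) + (¼)*(-14)²))²) = 74532/(-206420 + (169 + (83/4 - 70 + (¼)*196))²) = 74532/(-206420 + (169 + (83/4 - 70 + 49))²) = 74532/(-206420 + (169 - ¼)²) = 74532/(-206420 + (675/4)²) = 74532/(-206420 + 455625/16) = 74532/(-2847095/16) = 74532*(-16/2847095) = -1192512/2847095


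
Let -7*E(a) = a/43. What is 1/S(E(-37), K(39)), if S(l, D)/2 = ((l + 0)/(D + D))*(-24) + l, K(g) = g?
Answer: 3913/666 ≈ 5.8754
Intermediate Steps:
E(a) = -a/301 (E(a) = -a/(7*43) = -a/301)
S(l, D) = 2*l - 24*l/D (S(l, D) = 2*(((l + 0)/(D + D))*(-24) + l) = 2*((l/((2*D)))*(-24) + l) = 2*((l*(1/(2*D)))*(-24) + l) = 2*((l/(2*D))*(-24) + l) = 2*(-12*l/D + l) = 2*(l - 12*l/D) = 2*l - 24*l/D)
1/S(E(-37), K(39)) = 1/(2*(-1/301*(-37))*(-12 + 39)/39) = 1/(2*(37/301)*(1/39)*27) = 1/(666/3913) = 3913/666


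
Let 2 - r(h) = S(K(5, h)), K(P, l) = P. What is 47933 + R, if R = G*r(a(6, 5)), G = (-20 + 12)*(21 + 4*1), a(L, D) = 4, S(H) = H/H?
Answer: 47733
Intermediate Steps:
S(H) = 1
r(h) = 1 (r(h) = 2 - 1*1 = 2 - 1 = 1)
G = -200 (G = -8*(21 + 4) = -8*25 = -200)
R = -200 (R = -200*1 = -200)
47933 + R = 47933 - 200 = 47733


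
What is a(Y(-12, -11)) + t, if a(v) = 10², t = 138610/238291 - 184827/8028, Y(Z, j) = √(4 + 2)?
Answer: 49456721741/637666716 ≈ 77.559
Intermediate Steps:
Y(Z, j) = √6
t = -14309949859/637666716 (t = 138610*(1/238291) - 184827*1/8028 = 138610/238291 - 61609/2676 = -14309949859/637666716 ≈ -22.441)
a(v) = 100
a(Y(-12, -11)) + t = 100 - 14309949859/637666716 = 49456721741/637666716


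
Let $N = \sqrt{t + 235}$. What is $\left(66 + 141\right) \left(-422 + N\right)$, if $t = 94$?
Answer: $-87354 + 207 \sqrt{329} \approx -83599.0$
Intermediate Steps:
$N = \sqrt{329}$ ($N = \sqrt{94 + 235} = \sqrt{329} \approx 18.138$)
$\left(66 + 141\right) \left(-422 + N\right) = \left(66 + 141\right) \left(-422 + \sqrt{329}\right) = 207 \left(-422 + \sqrt{329}\right) = -87354 + 207 \sqrt{329}$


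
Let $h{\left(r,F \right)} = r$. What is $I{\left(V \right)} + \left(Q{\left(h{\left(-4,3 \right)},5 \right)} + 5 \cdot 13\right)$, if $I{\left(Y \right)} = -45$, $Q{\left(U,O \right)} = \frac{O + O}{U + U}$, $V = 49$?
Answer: $\frac{75}{4} \approx 18.75$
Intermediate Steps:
$Q{\left(U,O \right)} = \frac{O}{U}$ ($Q{\left(U,O \right)} = \frac{2 O}{2 U} = 2 O \frac{1}{2 U} = \frac{O}{U}$)
$I{\left(V \right)} + \left(Q{\left(h{\left(-4,3 \right)},5 \right)} + 5 \cdot 13\right) = -45 + \left(\frac{5}{-4} + 5 \cdot 13\right) = -45 + \left(5 \left(- \frac{1}{4}\right) + 65\right) = -45 + \left(- \frac{5}{4} + 65\right) = -45 + \frac{255}{4} = \frac{75}{4}$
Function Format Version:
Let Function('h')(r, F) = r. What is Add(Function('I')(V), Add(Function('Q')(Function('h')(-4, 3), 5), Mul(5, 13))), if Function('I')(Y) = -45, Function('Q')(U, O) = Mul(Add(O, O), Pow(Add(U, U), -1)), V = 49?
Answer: Rational(75, 4) ≈ 18.750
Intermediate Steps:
Function('Q')(U, O) = Mul(O, Pow(U, -1)) (Function('Q')(U, O) = Mul(Mul(2, O), Pow(Mul(2, U), -1)) = Mul(Mul(2, O), Mul(Rational(1, 2), Pow(U, -1))) = Mul(O, Pow(U, -1)))
Add(Function('I')(V), Add(Function('Q')(Function('h')(-4, 3), 5), Mul(5, 13))) = Add(-45, Add(Mul(5, Pow(-4, -1)), Mul(5, 13))) = Add(-45, Add(Mul(5, Rational(-1, 4)), 65)) = Add(-45, Add(Rational(-5, 4), 65)) = Add(-45, Rational(255, 4)) = Rational(75, 4)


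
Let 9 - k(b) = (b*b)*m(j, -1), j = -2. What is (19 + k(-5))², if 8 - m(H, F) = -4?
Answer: 73984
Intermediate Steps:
m(H, F) = 12 (m(H, F) = 8 - 1*(-4) = 8 + 4 = 12)
k(b) = 9 - 12*b² (k(b) = 9 - b*b*12 = 9 - b²*12 = 9 - 12*b²)
(19 + k(-5))² = (19 + (9 - 12*(-5)²))² = (19 + (9 - 12*25))² = (19 + (9 - 300))² = (19 - 291)² = (-272)² = 73984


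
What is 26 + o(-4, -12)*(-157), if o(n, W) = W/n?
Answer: -445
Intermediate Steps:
26 + o(-4, -12)*(-157) = 26 - 12/(-4)*(-157) = 26 - 12*(-¼)*(-157) = 26 + 3*(-157) = 26 - 471 = -445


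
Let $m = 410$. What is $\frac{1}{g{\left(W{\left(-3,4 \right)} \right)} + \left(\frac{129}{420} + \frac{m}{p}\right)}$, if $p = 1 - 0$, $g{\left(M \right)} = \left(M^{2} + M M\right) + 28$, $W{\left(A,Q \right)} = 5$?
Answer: $\frac{140}{68363} \approx 0.0020479$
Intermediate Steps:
$g{\left(M \right)} = 28 + 2 M^{2}$ ($g{\left(M \right)} = \left(M^{2} + M^{2}\right) + 28 = 2 M^{2} + 28 = 28 + 2 M^{2}$)
$p = 1$ ($p = 1 + 0 = 1$)
$\frac{1}{g{\left(W{\left(-3,4 \right)} \right)} + \left(\frac{129}{420} + \frac{m}{p}\right)} = \frac{1}{\left(28 + 2 \cdot 5^{2}\right) + \left(\frac{129}{420} + \frac{410}{1}\right)} = \frac{1}{\left(28 + 2 \cdot 25\right) + \left(129 \cdot \frac{1}{420} + 410 \cdot 1\right)} = \frac{1}{\left(28 + 50\right) + \left(\frac{43}{140} + 410\right)} = \frac{1}{78 + \frac{57443}{140}} = \frac{1}{\frac{68363}{140}} = \frac{140}{68363}$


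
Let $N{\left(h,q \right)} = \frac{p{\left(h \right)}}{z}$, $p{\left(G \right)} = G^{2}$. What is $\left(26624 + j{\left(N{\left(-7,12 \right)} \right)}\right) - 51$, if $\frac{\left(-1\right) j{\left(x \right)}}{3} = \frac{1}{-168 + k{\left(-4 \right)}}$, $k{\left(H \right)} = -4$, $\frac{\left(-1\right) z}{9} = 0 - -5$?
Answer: $\frac{4570559}{172} \approx 26573.0$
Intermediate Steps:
$z = -45$ ($z = - 9 \left(0 - -5\right) = - 9 \left(0 + 5\right) = \left(-9\right) 5 = -45$)
$N{\left(h,q \right)} = - \frac{h^{2}}{45}$ ($N{\left(h,q \right)} = \frac{h^{2}}{-45} = h^{2} \left(- \frac{1}{45}\right) = - \frac{h^{2}}{45}$)
$j{\left(x \right)} = \frac{3}{172}$ ($j{\left(x \right)} = - \frac{3}{-168 - 4} = - \frac{3}{-172} = \left(-3\right) \left(- \frac{1}{172}\right) = \frac{3}{172}$)
$\left(26624 + j{\left(N{\left(-7,12 \right)} \right)}\right) - 51 = \left(26624 + \frac{3}{172}\right) - 51 = \frac{4579331}{172} - 51 = \frac{4570559}{172}$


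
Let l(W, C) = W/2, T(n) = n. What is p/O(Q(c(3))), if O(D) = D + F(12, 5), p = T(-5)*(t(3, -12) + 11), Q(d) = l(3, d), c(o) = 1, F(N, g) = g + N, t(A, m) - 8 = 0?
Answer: -190/37 ≈ -5.1351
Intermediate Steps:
t(A, m) = 8 (t(A, m) = 8 + 0 = 8)
F(N, g) = N + g
l(W, C) = W/2 (l(W, C) = W*(½) = W/2)
Q(d) = 3/2 (Q(d) = (½)*3 = 3/2)
p = -95 (p = -5*(8 + 11) = -5*19 = -95)
O(D) = 17 + D (O(D) = D + (12 + 5) = D + 17 = 17 + D)
p/O(Q(c(3))) = -95/(17 + 3/2) = -95/37/2 = -95*2/37 = -190/37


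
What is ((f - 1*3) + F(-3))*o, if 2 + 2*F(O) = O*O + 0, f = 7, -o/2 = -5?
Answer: 75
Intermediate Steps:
o = 10 (o = -2*(-5) = 10)
F(O) = -1 + O²/2 (F(O) = -1 + (O*O + 0)/2 = -1 + (O² + 0)/2 = -1 + O²/2)
((f - 1*3) + F(-3))*o = ((7 - 1*3) + (-1 + (½)*(-3)²))*10 = ((7 - 3) + (-1 + (½)*9))*10 = (4 + (-1 + 9/2))*10 = (4 + 7/2)*10 = (15/2)*10 = 75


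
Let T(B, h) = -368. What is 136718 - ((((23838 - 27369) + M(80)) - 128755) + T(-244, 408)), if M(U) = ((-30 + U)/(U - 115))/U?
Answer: 15084833/56 ≈ 2.6937e+5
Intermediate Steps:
M(U) = (-30 + U)/(U*(-115 + U)) (M(U) = ((-30 + U)/(-115 + U))/U = (-30 + U)/(U*(-115 + U)))
136718 - ((((23838 - 27369) + M(80)) - 128755) + T(-244, 408)) = 136718 - ((((23838 - 27369) + (-30 + 80)/(80*(-115 + 80))) - 128755) - 368) = 136718 - (((-3531 + (1/80)*50/(-35)) - 128755) - 368) = 136718 - (((-3531 + (1/80)*(-1/35)*50) - 128755) - 368) = 136718 - (((-3531 - 1/56) - 128755) - 368) = 136718 - ((-197737/56 - 128755) - 368) = 136718 - (-7408017/56 - 368) = 136718 - 1*(-7428625/56) = 136718 + 7428625/56 = 15084833/56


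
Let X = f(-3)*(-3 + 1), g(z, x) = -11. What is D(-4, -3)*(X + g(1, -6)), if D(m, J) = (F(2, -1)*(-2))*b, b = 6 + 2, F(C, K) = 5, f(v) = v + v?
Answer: -80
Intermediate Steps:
f(v) = 2*v
b = 8
X = 12 (X = (2*(-3))*(-3 + 1) = -6*(-2) = 12)
D(m, J) = -80 (D(m, J) = (5*(-2))*8 = -10*8 = -80)
D(-4, -3)*(X + g(1, -6)) = -80*(12 - 11) = -80*1 = -80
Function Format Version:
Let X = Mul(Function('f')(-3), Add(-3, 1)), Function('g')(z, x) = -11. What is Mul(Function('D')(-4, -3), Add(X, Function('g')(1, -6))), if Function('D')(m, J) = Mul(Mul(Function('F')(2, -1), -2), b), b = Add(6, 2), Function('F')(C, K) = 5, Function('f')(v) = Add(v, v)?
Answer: -80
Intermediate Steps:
Function('f')(v) = Mul(2, v)
b = 8
X = 12 (X = Mul(Mul(2, -3), Add(-3, 1)) = Mul(-6, -2) = 12)
Function('D')(m, J) = -80 (Function('D')(m, J) = Mul(Mul(5, -2), 8) = Mul(-10, 8) = -80)
Mul(Function('D')(-4, -3), Add(X, Function('g')(1, -6))) = Mul(-80, Add(12, -11)) = Mul(-80, 1) = -80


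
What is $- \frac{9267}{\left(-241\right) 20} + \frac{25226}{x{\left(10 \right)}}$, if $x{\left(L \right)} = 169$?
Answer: $\frac{123155443}{814580} \approx 151.19$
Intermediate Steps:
$- \frac{9267}{\left(-241\right) 20} + \frac{25226}{x{\left(10 \right)}} = - \frac{9267}{\left(-241\right) 20} + \frac{25226}{169} = - \frac{9267}{-4820} + 25226 \cdot \frac{1}{169} = \left(-9267\right) \left(- \frac{1}{4820}\right) + \frac{25226}{169} = \frac{9267}{4820} + \frac{25226}{169} = \frac{123155443}{814580}$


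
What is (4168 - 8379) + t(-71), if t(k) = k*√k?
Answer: -4211 - 71*I*√71 ≈ -4211.0 - 598.26*I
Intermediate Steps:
t(k) = k^(3/2)
(4168 - 8379) + t(-71) = (4168 - 8379) + (-71)^(3/2) = -4211 - 71*I*√71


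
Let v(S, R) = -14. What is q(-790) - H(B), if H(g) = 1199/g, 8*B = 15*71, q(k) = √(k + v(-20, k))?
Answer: -9592/1065 + 2*I*√201 ≈ -9.0066 + 28.355*I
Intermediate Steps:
q(k) = √(-14 + k) (q(k) = √(k - 14) = √(-14 + k))
B = 1065/8 (B = (15*71)/8 = (⅛)*1065 = 1065/8 ≈ 133.13)
q(-790) - H(B) = √(-14 - 790) - 1199/1065/8 = √(-804) - 1199*8/1065 = 2*I*√201 - 1*9592/1065 = 2*I*√201 - 9592/1065 = -9592/1065 + 2*I*√201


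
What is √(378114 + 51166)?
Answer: 4*√26830 ≈ 655.19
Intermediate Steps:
√(378114 + 51166) = √429280 = 4*√26830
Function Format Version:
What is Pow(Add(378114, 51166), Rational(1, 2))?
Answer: Mul(4, Pow(26830, Rational(1, 2))) ≈ 655.19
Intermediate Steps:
Pow(Add(378114, 51166), Rational(1, 2)) = Pow(429280, Rational(1, 2)) = Mul(4, Pow(26830, Rational(1, 2)))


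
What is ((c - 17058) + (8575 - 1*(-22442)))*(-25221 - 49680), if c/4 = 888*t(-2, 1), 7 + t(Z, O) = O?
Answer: 550747053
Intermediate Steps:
t(Z, O) = -7 + O
c = -21312 (c = 4*(888*(-7 + 1)) = 4*(888*(-6)) = 4*(-5328) = -21312)
((c - 17058) + (8575 - 1*(-22442)))*(-25221 - 49680) = ((-21312 - 17058) + (8575 - 1*(-22442)))*(-25221 - 49680) = (-38370 + (8575 + 22442))*(-74901) = (-38370 + 31017)*(-74901) = -7353*(-74901) = 550747053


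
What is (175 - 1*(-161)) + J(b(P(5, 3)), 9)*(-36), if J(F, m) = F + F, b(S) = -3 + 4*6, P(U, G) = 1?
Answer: -1176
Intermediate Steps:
b(S) = 21 (b(S) = -3 + 24 = 21)
J(F, m) = 2*F
(175 - 1*(-161)) + J(b(P(5, 3)), 9)*(-36) = (175 - 1*(-161)) + (2*21)*(-36) = (175 + 161) + 42*(-36) = 336 - 1512 = -1176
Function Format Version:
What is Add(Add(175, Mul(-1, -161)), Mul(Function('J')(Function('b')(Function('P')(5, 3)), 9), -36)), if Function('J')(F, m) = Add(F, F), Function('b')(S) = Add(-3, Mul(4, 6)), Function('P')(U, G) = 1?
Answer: -1176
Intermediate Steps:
Function('b')(S) = 21 (Function('b')(S) = Add(-3, 24) = 21)
Function('J')(F, m) = Mul(2, F)
Add(Add(175, Mul(-1, -161)), Mul(Function('J')(Function('b')(Function('P')(5, 3)), 9), -36)) = Add(Add(175, Mul(-1, -161)), Mul(Mul(2, 21), -36)) = Add(Add(175, 161), Mul(42, -36)) = Add(336, -1512) = -1176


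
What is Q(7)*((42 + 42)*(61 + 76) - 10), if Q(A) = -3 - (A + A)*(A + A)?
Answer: -2288102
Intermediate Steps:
Q(A) = -3 - 4*A² (Q(A) = -3 - 2*A*2*A = -3 - 4*A²)
Q(7)*((42 + 42)*(61 + 76) - 10) = (-3 - 4*7²)*((42 + 42)*(61 + 76) - 10) = (-3 - 4*49)*(84*137 - 10) = (-3 - 196)*(11508 - 10) = -199*11498 = -2288102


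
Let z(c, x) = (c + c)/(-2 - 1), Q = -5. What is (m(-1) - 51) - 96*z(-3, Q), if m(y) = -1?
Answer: -244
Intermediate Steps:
z(c, x) = -2*c/3 (z(c, x) = (2*c)/(-3) = (2*c)*(-⅓) = -2*c/3)
(m(-1) - 51) - 96*z(-3, Q) = (-1 - 51) - (-64)*(-3) = -52 - 96*2 = -52 - 192 = -244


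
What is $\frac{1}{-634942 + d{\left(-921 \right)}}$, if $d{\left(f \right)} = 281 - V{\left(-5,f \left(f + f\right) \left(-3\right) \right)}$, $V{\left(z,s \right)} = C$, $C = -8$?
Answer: $- \frac{1}{634653} \approx -1.5757 \cdot 10^{-6}$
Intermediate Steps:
$V{\left(z,s \right)} = -8$
$d{\left(f \right)} = 289$ ($d{\left(f \right)} = 281 - -8 = 281 + 8 = 289$)
$\frac{1}{-634942 + d{\left(-921 \right)}} = \frac{1}{-634942 + 289} = \frac{1}{-634653} = - \frac{1}{634653}$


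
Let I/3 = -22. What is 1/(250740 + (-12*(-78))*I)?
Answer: 1/188964 ≈ 5.2920e-6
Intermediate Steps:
I = -66 (I = 3*(-22) = -66)
1/(250740 + (-12*(-78))*I) = 1/(250740 - 12*(-78)*(-66)) = 1/(250740 + 936*(-66)) = 1/(250740 - 61776) = 1/188964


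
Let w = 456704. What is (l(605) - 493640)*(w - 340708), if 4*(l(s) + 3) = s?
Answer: -57243069033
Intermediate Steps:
l(s) = -3 + s/4
(l(605) - 493640)*(w - 340708) = ((-3 + (¼)*605) - 493640)*(456704 - 340708) = ((-3 + 605/4) - 493640)*115996 = (593/4 - 493640)*115996 = -1973967/4*115996 = -57243069033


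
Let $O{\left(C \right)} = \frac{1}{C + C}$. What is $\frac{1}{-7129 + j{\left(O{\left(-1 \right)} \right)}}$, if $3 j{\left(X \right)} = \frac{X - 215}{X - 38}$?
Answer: $- \frac{231}{1646368} \approx -0.00014031$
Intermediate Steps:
$O{\left(C \right)} = \frac{1}{2 C}$
$j{\left(X \right)} = \frac{-215 + X}{3 \left(-38 + X\right)}$ ($j{\left(X \right)} = \frac{\left(X - 215\right) \frac{1}{X - 38}}{3} = \frac{\left(-215 + X\right) \frac{1}{-38 + X}}{3} = \frac{\frac{1}{-38 + X} \left(-215 + X\right)}{3} = \frac{-215 + X}{3 \left(-38 + X\right)}$)
$\frac{1}{-7129 + j{\left(O{\left(-1 \right)} \right)}} = \frac{1}{-7129 + \frac{-215 + \frac{1}{2 \left(-1\right)}}{3 \left(-38 + \frac{1}{2 \left(-1\right)}\right)}} = \frac{1}{-7129 + \frac{-215 + \frac{1}{2} \left(-1\right)}{3 \left(-38 + \frac{1}{2} \left(-1\right)\right)}} = \frac{1}{-7129 + \frac{-215 - \frac{1}{2}}{3 \left(-38 - \frac{1}{2}\right)}} = \frac{1}{-7129 + \frac{1}{3} \frac{1}{- \frac{77}{2}} \left(- \frac{431}{2}\right)} = \frac{1}{-7129 + \frac{1}{3} \left(- \frac{2}{77}\right) \left(- \frac{431}{2}\right)} = \frac{1}{-7129 + \frac{431}{231}} = \frac{1}{- \frac{1646368}{231}} = - \frac{231}{1646368}$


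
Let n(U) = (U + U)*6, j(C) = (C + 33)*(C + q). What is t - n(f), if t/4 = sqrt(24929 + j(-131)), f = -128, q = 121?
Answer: 1536 + 4*sqrt(25909) ≈ 2179.9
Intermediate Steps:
j(C) = (33 + C)*(121 + C) (j(C) = (C + 33)*(C + 121) = (33 + C)*(121 + C))
n(U) = 12*U (n(U) = (2*U)*6 = 12*U)
t = 4*sqrt(25909) (t = 4*sqrt(24929 + (3993 + (-131)**2 + 154*(-131))) = 4*sqrt(24929 + (3993 + 17161 - 20174)) = 4*sqrt(24929 + 980) = 4*sqrt(25909) ≈ 643.85)
t - n(f) = 4*sqrt(25909) - 12*(-128) = 4*sqrt(25909) - 1*(-1536) = 4*sqrt(25909) + 1536 = 1536 + 4*sqrt(25909)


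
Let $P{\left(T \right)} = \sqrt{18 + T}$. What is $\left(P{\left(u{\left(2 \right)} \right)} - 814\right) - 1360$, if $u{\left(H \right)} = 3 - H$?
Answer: $-2174 + \sqrt{19} \approx -2169.6$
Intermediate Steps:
$\left(P{\left(u{\left(2 \right)} \right)} - 814\right) - 1360 = \left(\sqrt{18 + \left(3 - 2\right)} - 814\right) - 1360 = \left(\sqrt{18 + 1} - 814\right) - 1360 = \left(\sqrt{19} - 814\right) - 1360 = \left(-814 + \sqrt{19}\right) - 1360 = -2174 + \sqrt{19}$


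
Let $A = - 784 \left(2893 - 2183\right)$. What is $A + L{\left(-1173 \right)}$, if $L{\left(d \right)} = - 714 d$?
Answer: $280882$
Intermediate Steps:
$A = -556640$ ($A = \left(-784\right) 710 = -556640$)
$A + L{\left(-1173 \right)} = -556640 - -837522 = -556640 + 837522 = 280882$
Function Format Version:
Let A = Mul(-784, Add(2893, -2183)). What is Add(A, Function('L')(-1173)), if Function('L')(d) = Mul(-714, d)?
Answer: 280882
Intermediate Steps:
A = -556640 (A = Mul(-784, 710) = -556640)
Add(A, Function('L')(-1173)) = Add(-556640, Mul(-714, -1173)) = Add(-556640, 837522) = 280882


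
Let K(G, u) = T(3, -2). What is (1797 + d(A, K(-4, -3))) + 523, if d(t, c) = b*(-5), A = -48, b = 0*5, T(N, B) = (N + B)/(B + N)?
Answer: 2320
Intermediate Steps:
T(N, B) = 1 (T(N, B) = (B + N)/(B + N) = 1)
b = 0
K(G, u) = 1
d(t, c) = 0 (d(t, c) = 0*(-5) = 0)
(1797 + d(A, K(-4, -3))) + 523 = (1797 + 0) + 523 = 1797 + 523 = 2320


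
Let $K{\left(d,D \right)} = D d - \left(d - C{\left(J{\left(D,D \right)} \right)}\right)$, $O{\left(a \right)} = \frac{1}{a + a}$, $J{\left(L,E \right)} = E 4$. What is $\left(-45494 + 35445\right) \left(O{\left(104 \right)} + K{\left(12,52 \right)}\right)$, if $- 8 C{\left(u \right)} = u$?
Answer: $- \frac{94220197}{16} \approx -5.8888 \cdot 10^{6}$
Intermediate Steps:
$J{\left(L,E \right)} = 4 E$
$C{\left(u \right)} = - \frac{u}{8}$
$O{\left(a \right)} = \frac{1}{2 a}$
$K{\left(d,D \right)} = - d - \frac{D}{2} + D d$ ($K{\left(d,D \right)} = D d - \left(d + \frac{1}{8} \cdot 4 D\right) = D d - \left(d + \frac{D}{2}\right) = - d - \frac{D}{2} + D d$)
$\left(-45494 + 35445\right) \left(O{\left(104 \right)} + K{\left(12,52 \right)}\right) = \left(-45494 + 35445\right) \left(\frac{1}{2 \cdot 104} - -586\right) = - 10049 \left(\frac{1}{2} \cdot \frac{1}{104} - -586\right) = - 10049 \left(\frac{1}{208} + 586\right) = \left(-10049\right) \frac{121889}{208} = - \frac{94220197}{16}$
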